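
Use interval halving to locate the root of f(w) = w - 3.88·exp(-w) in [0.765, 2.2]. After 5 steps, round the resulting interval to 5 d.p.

[1.16859, 1.21344]

f(0.765000) = -1.040496, f(2.200000) = 1.770084 (opposite signs)
step 1: m = 1.482500, f(m) = 0.601471 > 0 → root in [0.765000, 1.482500]
step 2: m = 1.123750, f(m) = -0.137477 < 0 → root in [1.123750, 1.482500]
step 3: m = 1.303125, f(m) = 0.249001 > 0 → root in [1.123750, 1.303125]
step 4: m = 1.213437, f(m) = 0.060402 > 0 → root in [1.123750, 1.213437]
step 5: m = 1.168594, f(m) = -0.037325 < 0 → root in [1.168594, 1.213437]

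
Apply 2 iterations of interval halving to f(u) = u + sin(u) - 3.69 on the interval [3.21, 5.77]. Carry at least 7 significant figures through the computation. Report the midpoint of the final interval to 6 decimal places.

f(3.210000) = -0.548354, f(5.770000) = 1.589045 (opposite signs)
step 1: m = 4.490000, f(m) = -0.175373 < 0 → root in [4.490000, 5.770000]
step 2: m = 5.130000, f(m) = 0.525940 > 0 → root in [4.490000, 5.130000]
Midpoint of [4.490000, 5.130000] = 4.810000

4.810000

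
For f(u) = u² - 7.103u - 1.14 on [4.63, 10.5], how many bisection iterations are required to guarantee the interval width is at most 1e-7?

Initial width b − a = 10.5 − 4.63 = 5.870000.
After n steps the width is (b−a)/2^n; need (b−a)/2^n ≤ 1e-7.
So n ≥ log₂(5.870000/1e-7) = log₂(58700000.0000) ≈ 25.8069.
Hence n = 26.

26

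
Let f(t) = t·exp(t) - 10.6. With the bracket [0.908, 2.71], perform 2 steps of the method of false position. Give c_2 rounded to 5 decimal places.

1.52803

False-position update: c = (a·f(b) − b·f(a))/(f(b) − f(a)); replace the endpoint whose sign matches f(c).
f(0.908000) = -8.348742, f(2.710000) = 30.129337
step 1: c = 1.298987, f(c) = -5.838456 < 0 → new bracket [1.298987, 2.710000]
step 2: c = 1.528029, f(c) = -3.557185 < 0 → new bracket [1.528029, 2.710000]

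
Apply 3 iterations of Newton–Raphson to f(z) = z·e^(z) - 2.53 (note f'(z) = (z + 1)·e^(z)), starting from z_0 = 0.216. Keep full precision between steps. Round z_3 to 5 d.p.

1.01690

Newton update: z ← z − f(z)/f'(z).
z_0 = 0.216000: f = -2.261922, f' = 1.509180 → z_1 = 0.216000 - (-2.261922)/(1.509180) = 1.714775
z_1 = 1.714775: f = 6.996304, f' = 15.081729 → z_2 = 1.714775 - (6.996304)/(15.081729) = 1.250882
z_2 = 1.250882: f = 1.839862, f' = 7.863285 → z_3 = 1.250882 - (1.839862)/(7.863285) = 1.016901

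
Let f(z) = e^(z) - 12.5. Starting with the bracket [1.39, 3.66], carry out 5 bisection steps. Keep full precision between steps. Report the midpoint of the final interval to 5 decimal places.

f(1.390000) = -8.485150, f(3.660000) = 26.361343 (opposite signs)
step 1: m = 2.525000, f(m) = -0.009105 < 0 → root in [2.525000, 3.660000]
step 2: m = 3.092500, f(m) = 9.532089 > 0 → root in [2.525000, 3.092500]
step 3: m = 2.808750, f(m) = 4.089169 > 0 → root in [2.525000, 2.808750]
step 4: m = 2.666875, f(m) = 1.894915 > 0 → root in [2.525000, 2.666875]
step 5: m = 2.595937, f(m) = 0.909153 > 0 → root in [2.525000, 2.595937]
Midpoint of [2.525000, 2.595937] = 2.560469

2.56047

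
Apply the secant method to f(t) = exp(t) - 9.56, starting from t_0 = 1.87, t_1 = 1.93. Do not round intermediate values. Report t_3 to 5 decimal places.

2.24536

Secant update: t_(k+1) = t_k − f(t_k)·(t_k − t_(k-1))/(f(t_k) − f(t_(k-1))).
f(t_0) = -3.071704, f(t_1) = -2.670490
t_2 = 1.930000 - (-2.670490)·(1.930000 - 1.870000)/(-2.670490 - (-3.071704)) = 2.329362; f(t_2) = 0.711382
t_3 = 2.329362 - (0.711382)·(2.329362 - 1.930000)/(0.711382 - (-2.670490)) = 2.245355; f(t_3) = -0.116230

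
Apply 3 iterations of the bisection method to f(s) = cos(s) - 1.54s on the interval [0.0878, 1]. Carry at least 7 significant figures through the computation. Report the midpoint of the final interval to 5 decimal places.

f(0.087800) = 0.860936, f(1.000000) = -0.999698 (opposite signs)
step 1: m = 0.543900, f(m) = 0.018091 > 0 → root in [0.543900, 1.000000]
step 2: m = 0.771950, f(m) = -0.472251 < 0 → root in [0.543900, 0.771950]
step 3: m = 0.657925, f(m) = -0.221942 < 0 → root in [0.543900, 0.657925]
Midpoint of [0.543900, 0.657925] = 0.600913

0.60091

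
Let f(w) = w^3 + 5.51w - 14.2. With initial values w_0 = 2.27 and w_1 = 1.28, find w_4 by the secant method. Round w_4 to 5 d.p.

f(w_0) = 10.004783, f(w_1) = -5.050048
w_2 = 1.280000 - (-5.050048)·(1.280000 - 2.270000)/(-5.050048 - (10.004783)) = 1.612089; f(w_2) = -1.127840
w_3 = 1.612089 - (-1.127840)·(1.612089 - 1.280000)/(-1.127840 - (-5.050048)) = 1.707582; f(w_3) = 0.187810
w_4 = 1.707582 - (0.187810)·(1.707582 - 1.612089)/(0.187810 - (-1.127840)) = 1.693951; f(w_4) = -0.005595

1.69395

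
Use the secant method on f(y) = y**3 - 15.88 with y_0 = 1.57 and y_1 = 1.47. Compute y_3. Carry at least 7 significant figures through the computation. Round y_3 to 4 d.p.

f(y_0) = -12.010107, f(y_1) = -12.703477
y_2 = 1.470000 - (-12.703477)·(1.470000 - 1.570000)/(-12.703477 - (-12.010107)) = 3.302135; f(y_2) = 20.126808
y_3 = 3.302135 - (20.126808)·(3.302135 - 1.470000)/(20.126808 - (-12.703477)) = 2.178934; f(y_3) = -5.534965

2.1789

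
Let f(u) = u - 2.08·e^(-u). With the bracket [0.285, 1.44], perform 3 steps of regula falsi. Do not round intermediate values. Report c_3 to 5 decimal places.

0.87235

False-position update: c = (a·f(b) − b·f(a))/(f(b) − f(a)); replace the endpoint whose sign matches f(c).
f(0.285000) = -1.279190, f(1.440000) = 0.947190
step 1: c = 0.948617, f(c) = 0.143083 > 0 → new bracket [0.285000, 0.948617]
step 2: c = 0.881856, f(c) = 0.020708 > 0 → new bracket [0.285000, 0.881856]
step 3: c = 0.872348, f(c) = 0.002973 > 0 → new bracket [0.285000, 0.872348]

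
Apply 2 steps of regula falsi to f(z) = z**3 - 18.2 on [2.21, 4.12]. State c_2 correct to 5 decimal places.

2.55530

False-position update: c = (a·f(b) − b·f(a))/(f(b) − f(a)); replace the endpoint whose sign matches f(c).
f(2.210000) = -7.406139, f(4.120000) = 51.734528
step 1: c = 2.449188, f(c) = -3.508496 < 0 → new bracket [2.449188, 4.120000]
step 2: c = 2.555301, f(c) = -1.514992 < 0 → new bracket [2.555301, 4.120000]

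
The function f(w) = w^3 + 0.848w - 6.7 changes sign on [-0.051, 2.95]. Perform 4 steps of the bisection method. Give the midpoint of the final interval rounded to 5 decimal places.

1.73084

f(-0.051000) = -6.743381, f(2.950000) = 21.473975 (opposite signs)
step 1: m = 1.449500, f(m) = -2.425352 < 0 → root in [1.449500, 2.950000]
step 2: m = 2.199750, f(m) = 5.809758 > 0 → root in [1.449500, 2.199750]
step 3: m = 1.824625, f(m) = 0.921926 > 0 → root in [1.449500, 1.824625]
step 4: m = 1.637062, f(m) = -0.924487 < 0 → root in [1.637062, 1.824625]
Midpoint of [1.637062, 1.824625] = 1.730844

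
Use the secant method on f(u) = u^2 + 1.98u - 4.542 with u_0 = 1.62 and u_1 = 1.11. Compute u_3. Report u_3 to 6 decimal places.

1.360692

Secant update: u_(k+1) = u_k − f(u_k)·(u_k − u_(k-1))/(f(u_k) − f(u_(k-1))).
f(u_0) = 1.290000, f(u_1) = -1.112100
u_2 = 1.110000 - (-1.112100)·(1.110000 - 1.620000)/(-1.112100 - (1.290000)) = 1.346115; f(u_2) = -0.064668
u_3 = 1.346115 - (-0.064668)·(1.346115 - 1.110000)/(-0.064668 - (-1.112100)) = 1.360692; f(u_3) = 0.003655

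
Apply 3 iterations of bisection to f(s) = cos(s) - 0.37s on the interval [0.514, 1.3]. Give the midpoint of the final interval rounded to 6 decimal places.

f(0.514000) = 0.680605, f(1.300000) = -0.213501 (opposite signs)
step 1: m = 0.907000, f(m) = 0.280521 > 0 → root in [0.907000, 1.300000]
step 2: m = 1.103500, f(m) = 0.042179 > 0 → root in [1.103500, 1.300000]
step 3: m = 1.201750, f(m) = -0.083921 < 0 → root in [1.103500, 1.201750]
Midpoint of [1.103500, 1.201750] = 1.152625

1.152625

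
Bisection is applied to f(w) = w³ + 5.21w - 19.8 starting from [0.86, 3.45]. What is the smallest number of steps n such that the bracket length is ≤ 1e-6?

22

Initial width b − a = 3.45 − 0.86 = 2.590000.
After n steps the width is (b−a)/2^n; need (b−a)/2^n ≤ 1e-6.
So n ≥ log₂(2.590000/1e-6) = log₂(2590000.0000) ≈ 21.3045.
Hence n = 22.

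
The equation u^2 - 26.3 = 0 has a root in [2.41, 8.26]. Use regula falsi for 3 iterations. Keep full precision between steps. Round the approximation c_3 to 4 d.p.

5.0812

f(2.410000) = -20.491900, f(8.260000) = 41.927600
step 1: c = 4.330515, f(c) = -7.546636 < 0 → new bracket [4.330515, 8.260000]
step 2: c = 4.929906, f(c) = -1.996027 < 0 → new bracket [4.929906, 8.260000]
step 3: c = 5.081236, f(c) = -0.481042 < 0 → new bracket [5.081236, 8.260000]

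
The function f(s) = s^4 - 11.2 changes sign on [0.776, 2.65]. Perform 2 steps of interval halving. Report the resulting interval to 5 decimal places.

f(0.776000) = -10.837384, f(2.650000) = 38.115506 (opposite signs)
step 1: m = 1.713000, f(m) = -2.589479 < 0 → root in [1.713000, 2.650000]
step 2: m = 2.181500, f(m) = 11.447531 > 0 → root in [1.713000, 2.181500]

[1.71300, 2.18150]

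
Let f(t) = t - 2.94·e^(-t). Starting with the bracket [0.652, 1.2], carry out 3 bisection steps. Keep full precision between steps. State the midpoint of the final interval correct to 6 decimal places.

f(0.652000) = -0.879748, f(1.200000) = 0.314489 (opposite signs)
step 1: m = 0.926000, f(m) = -0.238637 < 0 → root in [0.926000, 1.200000]
step 2: m = 1.063000, f(m) = 0.047471 > 0 → root in [0.926000, 1.063000]
step 3: m = 0.994500, f(m) = -0.093031 < 0 → root in [0.994500, 1.063000]
Midpoint of [0.994500, 1.063000] = 1.028750

1.028750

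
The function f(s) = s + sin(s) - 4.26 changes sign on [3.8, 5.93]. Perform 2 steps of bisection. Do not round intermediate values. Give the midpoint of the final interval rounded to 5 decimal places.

5.13125

f(3.800000) = -1.071858, f(5.930000) = 1.324112 (opposite signs)
step 1: m = 4.865000, f(m) = -0.383378 < 0 → root in [4.865000, 5.930000]
step 2: m = 5.397500, f(m) = 0.363151 > 0 → root in [4.865000, 5.397500]
Midpoint of [4.865000, 5.397500] = 5.131250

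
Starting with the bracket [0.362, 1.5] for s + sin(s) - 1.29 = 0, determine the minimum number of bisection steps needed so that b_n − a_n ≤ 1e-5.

17

Initial width b − a = 1.5 − 0.362 = 1.138000.
After n steps the width is (b−a)/2^n; need (b−a)/2^n ≤ 1e-5.
So n ≥ log₂(1.138000/1e-5) = log₂(113800.0000) ≈ 16.7961.
Hence n = 17.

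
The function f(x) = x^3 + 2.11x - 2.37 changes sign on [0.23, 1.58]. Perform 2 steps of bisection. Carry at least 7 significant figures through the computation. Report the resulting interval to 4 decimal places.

f(0.230000) = -1.872533, f(1.580000) = 4.908112 (opposite signs)
step 1: m = 0.905000, f(m) = 0.280768 > 0 → root in [0.230000, 0.905000]
step 2: m = 0.567500, f(m) = -0.989808 < 0 → root in [0.567500, 0.905000]

[0.5675, 0.9050]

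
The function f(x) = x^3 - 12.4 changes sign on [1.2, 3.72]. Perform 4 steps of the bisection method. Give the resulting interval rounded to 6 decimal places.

[2.302500, 2.460000]

f(1.200000) = -10.672000, f(3.720000) = 39.078848 (opposite signs)
step 1: m = 2.460000, f(m) = 2.486936 > 0 → root in [1.200000, 2.460000]
step 2: m = 1.830000, f(m) = -6.271513 < 0 → root in [1.830000, 2.460000]
step 3: m = 2.145000, f(m) = -2.530801 < 0 → root in [2.145000, 2.460000]
step 4: m = 2.302500, f(m) = -0.193282 < 0 → root in [2.302500, 2.460000]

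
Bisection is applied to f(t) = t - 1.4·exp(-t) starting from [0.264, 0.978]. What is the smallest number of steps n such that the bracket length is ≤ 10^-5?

17

Initial width b − a = 0.978 − 0.264 = 0.714000.
After n steps the width is (b−a)/2^n; need (b−a)/2^n ≤ 10^-5.
So n ≥ log₂(0.714000/10^-5) = log₂(71400.0000) ≈ 16.1236.
Hence n = 17.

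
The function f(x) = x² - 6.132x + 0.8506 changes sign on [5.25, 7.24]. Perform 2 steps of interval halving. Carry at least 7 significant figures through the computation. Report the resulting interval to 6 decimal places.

f(5.250000) = -3.779900, f(7.240000) = 8.872520 (opposite signs)
step 1: m = 6.245000, f(m) = 1.556285 > 0 → root in [5.250000, 6.245000]
step 2: m = 5.747500, f(m) = -1.359314 < 0 → root in [5.747500, 6.245000]

[5.747500, 6.245000]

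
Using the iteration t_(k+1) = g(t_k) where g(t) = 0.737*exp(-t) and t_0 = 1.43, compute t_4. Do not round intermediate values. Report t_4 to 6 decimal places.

t_1 = g(1.430000) = 0.176371
t_2 = g(0.176371) = 0.617832
t_3 = g(0.617832) = 0.397325
t_4 = g(0.397325) = 0.495349

0.495349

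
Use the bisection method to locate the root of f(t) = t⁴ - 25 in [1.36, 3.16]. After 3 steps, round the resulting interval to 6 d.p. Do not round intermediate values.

f(1.360000) = -21.578980, f(3.160000) = 74.712207 (opposite signs)
step 1: m = 2.260000, f(m) = 1.087578 > 0 → root in [1.360000, 2.260000]
step 2: m = 1.810000, f(m) = -14.267169 < 0 → root in [1.810000, 2.260000]
step 3: m = 2.035000, f(m) = -7.850255 < 0 → root in [2.035000, 2.260000]

[2.035000, 2.260000]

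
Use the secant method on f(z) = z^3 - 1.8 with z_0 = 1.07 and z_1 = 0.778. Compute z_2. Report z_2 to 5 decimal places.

f(z_0) = -0.574957, f(z_1) = -1.329089
z_2 = 0.778000 - (-1.329089)·(0.778000 - 1.070000)/(-1.329089 - (-0.574957)) = 1.292623; f(z_2) = 0.359812

1.29262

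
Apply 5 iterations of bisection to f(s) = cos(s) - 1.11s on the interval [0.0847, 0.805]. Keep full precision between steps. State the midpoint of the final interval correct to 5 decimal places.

0.70371

f(0.084700) = 0.902398, f(0.805000) = -0.200439 (opposite signs)
step 1: m = 0.444850, f(m) = 0.408892 > 0 → root in [0.444850, 0.805000]
step 2: m = 0.624925, f(m) = 0.117340 > 0 → root in [0.624925, 0.805000]
step 3: m = 0.714963, f(m) = -0.038491 < 0 → root in [0.624925, 0.714963]
step 4: m = 0.669944, f(m) = 0.040219 > 0 → root in [0.669944, 0.714963]
step 5: m = 0.692453, f(m) = 0.001059 > 0 → root in [0.692453, 0.714963]
Midpoint of [0.692453, 0.714963] = 0.703708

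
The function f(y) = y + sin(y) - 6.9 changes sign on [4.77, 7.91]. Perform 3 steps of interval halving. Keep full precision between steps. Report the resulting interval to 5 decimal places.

[6.34000, 6.73250]

f(4.770000) = -3.128341, f(7.910000) = 2.008431 (opposite signs)
step 1: m = 6.340000, f(m) = -0.503216 < 0 → root in [6.340000, 7.910000]
step 2: m = 7.125000, f(m) = 0.970853 > 0 → root in [6.340000, 7.125000]
step 3: m = 6.732500, f(m) = 0.266848 > 0 → root in [6.340000, 6.732500]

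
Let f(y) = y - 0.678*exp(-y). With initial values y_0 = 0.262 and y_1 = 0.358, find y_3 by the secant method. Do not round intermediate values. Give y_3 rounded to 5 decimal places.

0.43765

Secant update: y_(k+1) = y_k − f(y_k)·(y_k − y_(k-1))/(f(y_k) − f(y_(k-1))).
f(y_0) = -0.259728, f(y_1) = -0.115972
y_2 = 0.358000 - (-0.115972)·(0.358000 - 0.262000)/(-0.115972 - (-0.259728)) = 0.435445; f(y_2) = -0.003205
y_3 = 0.435445 - (-0.003205)·(0.435445 - 0.358000)/(-0.003205 - (-0.115972)) = 0.437646; f(y_3) = -0.000039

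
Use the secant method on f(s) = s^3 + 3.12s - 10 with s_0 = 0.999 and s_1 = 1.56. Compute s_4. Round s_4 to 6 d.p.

Secant update: s_(k+1) = s_k − f(s_k)·(s_k − s_(k-1))/(f(s_k) − f(s_(k-1))).
f(s_0) = -5.886117, f(s_1) = -1.336384
s_2 = 1.560000 - (-1.336384)·(1.560000 - 0.999000)/(-1.336384 - (-5.886117)) = 1.724781; f(s_2) = 0.512320
s_3 = 1.724781 - (0.512320)·(1.724781 - 1.560000)/(0.512320 - (-1.336384)) = 1.679117; f(s_3) = -0.027001
s_4 = 1.679117 - (-0.027001)·(1.679117 - 1.724781)/(-0.027001 - (0.512320)) = 1.681403; f(s_4) = -0.000504

1.681403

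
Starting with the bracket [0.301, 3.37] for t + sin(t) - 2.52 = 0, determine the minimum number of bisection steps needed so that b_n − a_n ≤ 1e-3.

12

Initial width b − a = 3.37 − 0.301 = 3.069000.
After n steps the width is (b−a)/2^n; need (b−a)/2^n ≤ 1e-3.
So n ≥ log₂(3.069000/1e-3) = log₂(3069.0000) ≈ 11.5836.
Hence n = 12.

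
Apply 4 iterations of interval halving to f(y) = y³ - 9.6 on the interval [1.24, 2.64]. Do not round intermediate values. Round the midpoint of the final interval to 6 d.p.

f(1.240000) = -7.693376, f(2.640000) = 8.799744 (opposite signs)
step 1: m = 1.940000, f(m) = -2.298616 < 0 → root in [1.940000, 2.640000]
step 2: m = 2.290000, f(m) = 2.408989 > 0 → root in [1.940000, 2.290000]
step 3: m = 2.115000, f(m) = -0.139129 < 0 → root in [2.115000, 2.290000]
step 4: m = 2.202500, f(m) = 1.084341 > 0 → root in [2.115000, 2.202500]
Midpoint of [2.115000, 2.202500] = 2.158750

2.158750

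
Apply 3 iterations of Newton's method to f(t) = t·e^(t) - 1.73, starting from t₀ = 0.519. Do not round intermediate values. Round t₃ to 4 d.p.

0.7873

f'(t) = (t + 1)·e^(t)
t_0 = 0.519000: f = -0.857900, f' = 2.552446 → t_1 = 0.519000 - (-0.857900)/(2.552446) = 0.855109
t_1 = 0.855109: f = 0.280901, f' = 4.362531 → t_2 = 0.855109 - (0.280901)/(4.362531) = 0.790720
t_2 = 0.790720: f = 0.013523, f' = 3.948506 → t_3 = 0.790720 - (0.013523)/(3.948506) = 0.787295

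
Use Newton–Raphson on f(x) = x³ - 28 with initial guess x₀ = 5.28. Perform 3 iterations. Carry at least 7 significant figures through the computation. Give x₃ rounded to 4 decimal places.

f'(x) = 3x²
x_0 = 5.280000: f = 119.197952, f' = 83.635200 → x_1 = 5.280000 - (119.197952)/(83.635200) = 3.854787
x_1 = 3.854787: f = 29.279768, f' = 44.578155 → x_2 = 3.854787 - (29.279768)/(44.578155) = 3.197969
x_2 = 3.197969: f = 4.705633, f' = 30.681008 → x_3 = 3.197969 - (4.705633)/(30.681008) = 3.044596

3.0446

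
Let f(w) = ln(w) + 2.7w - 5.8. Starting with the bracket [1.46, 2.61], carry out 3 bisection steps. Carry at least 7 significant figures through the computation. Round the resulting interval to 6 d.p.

f(1.460000) = -1.479564, f(2.610000) = 2.206350 (opposite signs)
step 1: m = 2.035000, f(m) = 0.404996 > 0 → root in [1.460000, 2.035000]
step 2: m = 1.747500, f(m) = -0.523564 < 0 → root in [1.747500, 2.035000]
step 3: m = 1.891250, f(m) = -0.056387 < 0 → root in [1.891250, 2.035000]

[1.891250, 2.035000]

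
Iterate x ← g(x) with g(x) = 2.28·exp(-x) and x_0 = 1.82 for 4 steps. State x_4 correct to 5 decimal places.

1.42272

x_1 = g(1.820000) = 0.369419
x_2 = g(0.369419) = 1.575790
x_3 = g(1.575790) = 0.471605
x_4 = g(0.471605) = 1.422721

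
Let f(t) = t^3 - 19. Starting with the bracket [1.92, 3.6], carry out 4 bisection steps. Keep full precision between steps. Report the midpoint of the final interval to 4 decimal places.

f(1.920000) = -11.922112, f(3.600000) = 27.656000 (opposite signs)
step 1: m = 2.760000, f(m) = 2.024576 > 0 → root in [1.920000, 2.760000]
step 2: m = 2.340000, f(m) = -6.187096 < 0 → root in [2.340000, 2.760000]
step 3: m = 2.550000, f(m) = -2.418625 < 0 → root in [2.550000, 2.760000]
step 4: m = 2.655000, f(m) = -0.284839 < 0 → root in [2.655000, 2.760000]
Midpoint of [2.655000, 2.760000] = 2.707500

2.7075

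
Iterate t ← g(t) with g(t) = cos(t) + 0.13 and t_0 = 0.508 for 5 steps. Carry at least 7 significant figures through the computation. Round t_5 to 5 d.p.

0.86892

t_1 = g(0.508000) = 1.003719
t_2 = g(1.003719) = 0.667169
t_3 = g(0.667169) = 0.915577
t_4 = g(0.915577) = 0.739334
t_5 = g(0.739334) = 0.868918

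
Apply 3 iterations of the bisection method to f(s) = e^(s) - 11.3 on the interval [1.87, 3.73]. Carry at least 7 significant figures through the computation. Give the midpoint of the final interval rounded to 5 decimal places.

2.45125

f(1.870000) = -4.811704, f(3.730000) = 30.379108 (opposite signs)
step 1: m = 2.800000, f(m) = 5.144647 > 0 → root in [1.870000, 2.800000]
step 2: m = 2.335000, f(m) = -0.970540 < 0 → root in [2.335000, 2.800000]
step 3: m = 2.567500, f(m) = 1.733201 > 0 → root in [2.335000, 2.567500]
Midpoint of [2.335000, 2.567500] = 2.451250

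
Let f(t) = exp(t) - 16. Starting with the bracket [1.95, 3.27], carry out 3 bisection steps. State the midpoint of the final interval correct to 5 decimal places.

f(1.950000) = -8.971312, f(3.270000) = 10.311339 (opposite signs)
step 1: m = 2.610000, f(m) = -2.400949 < 0 → root in [2.610000, 3.270000]
step 2: m = 2.940000, f(m) = 2.915846 > 0 → root in [2.610000, 2.940000]
step 3: m = 2.775000, f(m) = 0.038627 > 0 → root in [2.610000, 2.775000]
Midpoint of [2.610000, 2.775000] = 2.692500

2.69250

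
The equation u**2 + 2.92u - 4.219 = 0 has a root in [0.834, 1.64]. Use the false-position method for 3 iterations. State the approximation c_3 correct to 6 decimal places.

1.059780

False-position update: c = (a·f(b) − b·f(a))/(f(b) − f(a)); replace the endpoint whose sign matches f(c).
f(0.834000) = -1.088164, f(1.640000) = 3.259400
step 1: c = 1.035736, f(c) = -0.121902 < 0 → new bracket [1.035736, 1.640000]
step 2: c = 1.057521, f(c) = -0.012689 < 0 → new bracket [1.057521, 1.640000]
step 3: c = 1.059780, f(c) = -0.001311 < 0 → new bracket [1.059780, 1.640000]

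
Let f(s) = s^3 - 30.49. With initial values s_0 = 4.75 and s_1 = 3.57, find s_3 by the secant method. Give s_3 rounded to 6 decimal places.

f(s_0) = 76.681875, f(s_1) = 15.009293
s_2 = 3.570000 - (15.009293)·(3.570000 - 4.750000)/(15.009293 - (76.681875)) = 3.282823; f(s_2) = 4.888734
s_3 = 3.282823 - (4.888734)·(3.282823 - 3.570000)/(4.888734 - (15.009293)) = 3.144102; f(s_3) = 0.590628

3.144102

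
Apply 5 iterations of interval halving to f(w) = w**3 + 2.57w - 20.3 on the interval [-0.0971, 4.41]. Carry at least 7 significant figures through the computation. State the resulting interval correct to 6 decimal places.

[2.297297, 2.438144]

f(-0.097100) = -20.550462, f(4.410000) = 76.799821 (opposite signs)
step 1: m = 2.156450, f(m) = -4.729835 < 0 → root in [2.156450, 4.410000]
step 2: m = 3.283225, f(m) = 23.529630 > 0 → root in [2.156450, 3.283225]
step 3: m = 2.719837, f(m) = 6.810024 > 0 → root in [2.156450, 2.719837]
step 4: m = 2.438144, f(m) = 0.459685 > 0 → root in [2.156450, 2.438144]
step 5: m = 2.297297, f(m) = -2.271795 < 0 → root in [2.297297, 2.438144]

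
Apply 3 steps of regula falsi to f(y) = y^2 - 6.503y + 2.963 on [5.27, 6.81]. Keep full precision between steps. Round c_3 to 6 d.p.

False-position update: c = (a·f(b) − b·f(a))/(f(b) − f(a)); replace the endpoint whose sign matches f(c).
f(5.270000) = -3.534910, f(6.810000) = 5.053670
step 1: c = 5.903837, f(c) = -0.574360 < 0 → new bracket [5.903837, 6.810000]
step 2: c = 5.996314, f(c) = -0.075247 < 0 → new bracket [5.996314, 6.810000]
step 3: c = 6.008252, f(c) = -0.009571 < 0 → new bracket [6.008252, 6.810000]

6.008252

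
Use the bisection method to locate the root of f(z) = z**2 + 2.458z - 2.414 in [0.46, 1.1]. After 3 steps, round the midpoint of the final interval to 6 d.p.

0.740000

f(0.460000) = -1.071720, f(1.100000) = 1.499800 (opposite signs)
step 1: m = 0.780000, f(m) = 0.111640 > 0 → root in [0.460000, 0.780000]
step 2: m = 0.620000, f(m) = -0.505640 < 0 → root in [0.620000, 0.780000]
step 3: m = 0.700000, f(m) = -0.203400 < 0 → root in [0.700000, 0.780000]
Midpoint of [0.700000, 0.780000] = 0.740000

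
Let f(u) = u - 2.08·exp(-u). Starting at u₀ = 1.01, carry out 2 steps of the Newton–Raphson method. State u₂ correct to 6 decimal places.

f'(u) = 1 + 2.08·exp(-u)
u_0 = 1.010000: f = 0.252425, f' = 1.757575 → u_1 = 1.010000 - (0.252425)/(1.757575) = 0.866379
u_1 = 0.866379: f = -0.008201, f' = 1.874580 → u_2 = 0.866379 - (-0.008201)/(1.874580) = 0.870754

0.870754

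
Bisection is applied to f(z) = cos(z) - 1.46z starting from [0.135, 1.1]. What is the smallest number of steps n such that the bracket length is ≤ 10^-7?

Initial width b − a = 1.1 − 0.135 = 0.965000.
After n steps the width is (b−a)/2^n; need (b−a)/2^n ≤ 10^-7.
So n ≥ log₂(0.965000/10^-7) = log₂(9650000.0000) ≈ 23.2021.
Hence n = 24.

24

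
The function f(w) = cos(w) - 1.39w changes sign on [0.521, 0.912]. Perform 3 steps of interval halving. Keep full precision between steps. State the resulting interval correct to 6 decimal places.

[0.569875, 0.618750]

f(0.521000) = 0.143132, f(0.912000) = -0.655514 (opposite signs)
step 1: m = 0.716500, f(m) = -0.241826 < 0 → root in [0.521000, 0.716500]
step 2: m = 0.618750, f(m) = -0.045458 < 0 → root in [0.521000, 0.618750]
step 3: m = 0.569875, f(m) = 0.049842 > 0 → root in [0.569875, 0.618750]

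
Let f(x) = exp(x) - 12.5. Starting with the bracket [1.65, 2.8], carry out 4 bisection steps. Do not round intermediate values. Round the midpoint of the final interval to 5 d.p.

2.54844

f(1.650000) = -7.293020, f(2.800000) = 3.944647 (opposite signs)
step 1: m = 2.225000, f(m) = -3.246517 < 0 → root in [2.225000, 2.800000]
step 2: m = 2.512500, f(m) = -0.164269 < 0 → root in [2.512500, 2.800000]
step 3: m = 2.656250, f(m) = 1.742778 > 0 → root in [2.512500, 2.656250]
step 4: m = 2.584375, f(m) = 0.755002 > 0 → root in [2.512500, 2.584375]
Midpoint of [2.512500, 2.584375] = 2.548437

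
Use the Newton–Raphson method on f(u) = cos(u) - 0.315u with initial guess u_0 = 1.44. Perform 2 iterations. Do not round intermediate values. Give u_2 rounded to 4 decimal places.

Newton update: u ← u − f(u)/f'(u).
f'(u) = -sin(u) - 0.315
u_0 = 1.440000: f = -0.323176, f' = -1.306458 → u_1 = 1.440000 - (-0.323176)/(-1.306458) = 1.192632
u_1 = 1.192632: f = -0.006464, f' = -1.244344 → u_2 = 1.192632 - (-0.006464)/(-1.244344) = 1.187437

1.1874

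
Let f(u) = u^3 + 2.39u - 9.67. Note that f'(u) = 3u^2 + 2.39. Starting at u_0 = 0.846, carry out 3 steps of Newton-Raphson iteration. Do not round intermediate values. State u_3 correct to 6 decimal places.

1.768752

u_0 = 0.846000: f = -7.042564, f' = 4.537148 → u_1 = 0.846000 - (-7.042564)/(4.537148) = 2.398201
u_1 = 2.398201: f = 9.854631, f' = 19.644100 → u_2 = 2.398201 - (9.854631)/(19.644100) = 1.896542
u_2 = 1.896542: f = 1.684355, f' = 13.180616 → u_3 = 1.896542 - (1.684355)/(13.180616) = 1.768752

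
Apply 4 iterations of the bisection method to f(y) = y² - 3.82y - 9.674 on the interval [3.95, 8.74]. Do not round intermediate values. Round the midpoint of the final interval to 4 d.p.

5.5966

f(3.950000) = -9.160500, f(8.740000) = 33.326800 (opposite signs)
step 1: m = 6.345000, f(m) = 6.347125 > 0 → root in [3.950000, 6.345000]
step 2: m = 5.147500, f(m) = -2.840694 < 0 → root in [5.147500, 6.345000]
step 3: m = 5.746250, f(m) = 1.394714 > 0 → root in [5.147500, 5.746250]
step 4: m = 5.446875, f(m) = -0.812615 < 0 → root in [5.446875, 5.746250]
Midpoint of [5.446875, 5.746250] = 5.596563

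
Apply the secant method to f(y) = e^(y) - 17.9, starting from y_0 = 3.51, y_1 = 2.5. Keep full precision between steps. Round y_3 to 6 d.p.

f(y_0) = 15.548268, f(y_1) = -5.717506
y_2 = 2.500000 - (-5.717506)·(2.500000 - 3.510000)/(-5.717506 - (15.548268)) = 2.771548; f(y_2) = -1.916641
y_3 = 2.771548 - (-1.916641)·(2.771548 - 2.500000)/(-1.916641 - (-5.717506)) = 2.908480; f(y_3) = 0.428921

2.908480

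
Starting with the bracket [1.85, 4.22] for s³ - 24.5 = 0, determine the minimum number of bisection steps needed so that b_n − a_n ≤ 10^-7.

Initial width b − a = 4.22 − 1.85 = 2.370000.
After n steps the width is (b−a)/2^n; need (b−a)/2^n ≤ 10^-7.
So n ≥ log₂(2.370000/10^-7) = log₂(23700000.0000) ≈ 24.4984.
Hence n = 25.

25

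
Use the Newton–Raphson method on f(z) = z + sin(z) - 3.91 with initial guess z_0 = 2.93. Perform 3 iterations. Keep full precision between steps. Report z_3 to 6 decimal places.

0.247147

f'(z) = 1 + cos(z)
z_0 = 2.930000: f = -0.769983, f' = 0.022302 → z_1 = 2.930000 - (-0.769983)/(0.022302) = 37.454765
z_1 = 37.454765: f = 33.302842, f' = 1.970296 → z_2 = 37.454765 - (33.302842)/(1.970296) = 20.552305
z_2 = 20.552305: f = 17.633612, f' = 0.868430 → z_3 = 20.552305 - (17.633612)/(0.868430) = 0.247147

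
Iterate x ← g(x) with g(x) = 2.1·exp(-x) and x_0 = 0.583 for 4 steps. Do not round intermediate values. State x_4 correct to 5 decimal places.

x_1 = g(0.583000) = 1.172264
x_2 = g(1.172264) = 0.650296
x_3 = g(0.650296) = 1.095971
x_4 = g(1.095971) = 0.701851

0.70185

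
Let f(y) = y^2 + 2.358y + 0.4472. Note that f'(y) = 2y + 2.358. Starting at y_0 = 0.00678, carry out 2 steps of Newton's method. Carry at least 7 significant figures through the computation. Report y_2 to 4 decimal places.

y_0 = 0.006780: f = 0.463233, f' = 2.371560 → y_1 = 0.006780 - (0.463233)/(2.371560) = -0.188548
y_1 = -0.188548: f = 0.038153, f' = 1.980903 → y_2 = -0.188548 - (0.038153)/(1.980903) = -0.207809

-0.2078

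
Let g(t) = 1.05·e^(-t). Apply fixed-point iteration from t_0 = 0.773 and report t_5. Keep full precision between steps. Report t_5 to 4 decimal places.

t_1 = g(0.773000) = 0.484707
t_2 = g(0.484707) = 0.646671
t_3 = g(0.646671) = 0.549976
t_4 = g(0.549976) = 0.605812
t_5 = g(0.605812) = 0.572913

0.5729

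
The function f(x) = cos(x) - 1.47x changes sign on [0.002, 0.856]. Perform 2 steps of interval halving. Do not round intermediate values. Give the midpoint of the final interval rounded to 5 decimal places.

0.53575

f(0.002000) = 0.997058, f(0.856000) = -0.602856 (opposite signs)
step 1: m = 0.429000, f(m) = 0.278752 > 0 → root in [0.429000, 0.856000]
step 2: m = 0.642500, f(m) = -0.143875 < 0 → root in [0.429000, 0.642500]
Midpoint of [0.429000, 0.642500] = 0.535750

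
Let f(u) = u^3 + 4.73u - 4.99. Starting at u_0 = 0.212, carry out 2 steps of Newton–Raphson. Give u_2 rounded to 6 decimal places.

f'(u) = 3u^2 + 4.73
u_0 = 0.212000: f = -3.977712, f' = 4.864832 → u_1 = 0.212000 - (-3.977712)/(4.864832) = 1.029646
u_1 = 1.029646: f = 0.971829, f' = 7.910514 → u_2 = 1.029646 - (0.971829)/(7.910514) = 0.906794

0.906794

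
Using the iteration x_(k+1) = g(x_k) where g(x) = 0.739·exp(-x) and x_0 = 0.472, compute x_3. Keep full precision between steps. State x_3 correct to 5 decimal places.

x_1 = g(0.472000) = 0.460954
x_2 = g(0.460954) = 0.466074
x_3 = g(0.466074) = 0.463694

0.46369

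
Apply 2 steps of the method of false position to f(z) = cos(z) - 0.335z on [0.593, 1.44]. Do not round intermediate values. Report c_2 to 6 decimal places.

1.167506

f(0.593000) = 0.630613, f(1.440000) = -0.351976
step 1: c = 1.136594, f(c) = 0.039928 > 0 → new bracket [1.136594, 1.440000]
step 2: c = 1.167506, f(c) = 0.001333 > 0 → new bracket [1.167506, 1.440000]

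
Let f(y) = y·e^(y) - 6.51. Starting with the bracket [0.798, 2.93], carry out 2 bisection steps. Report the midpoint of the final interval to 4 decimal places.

1.5975

f(0.798000) = -4.737567, f(2.930000) = 48.361957 (opposite signs)
step 1: m = 1.864000, f(m) = 5.511837 > 0 → root in [0.798000, 1.864000]
step 2: m = 1.331000, f(m) = -1.472396 < 0 → root in [1.331000, 1.864000]
Midpoint of [1.331000, 1.864000] = 1.597500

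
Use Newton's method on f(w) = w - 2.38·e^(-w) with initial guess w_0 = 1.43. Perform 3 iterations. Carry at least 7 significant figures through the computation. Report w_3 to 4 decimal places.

Newton update: w ← w − f(w)/f'(w).
f'(w) = 1 + 2.38·e^(-w)
w_0 = 1.430000: f = 0.860445, f' = 1.569555 → w_1 = 1.430000 - (0.860445)/(1.569555) = 0.881791
w_1 = 0.881791: f = -0.103626, f' = 1.985417 → w_2 = 0.881791 - (-0.103626)/(1.985417) = 0.933984
w_2 = 0.933984: f = -0.001319, f' = 1.935304 → w_3 = 0.933984 - (-0.001319)/(1.935304) = 0.934666

0.9347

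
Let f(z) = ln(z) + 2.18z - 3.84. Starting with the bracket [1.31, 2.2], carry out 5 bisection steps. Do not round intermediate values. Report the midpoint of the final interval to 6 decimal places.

f(1.310000) = -0.714173, f(2.200000) = 1.744457 (opposite signs)
step 1: m = 1.755000, f(m) = 0.548369 > 0 → root in [1.310000, 1.755000]
step 2: m = 1.532500, f(m) = -0.072250 < 0 → root in [1.532500, 1.755000]
step 3: m = 1.643750, f(m) = 0.240355 > 0 → root in [1.532500, 1.643750]
step 4: m = 1.588125, f(m) = 0.084667 > 0 → root in [1.532500, 1.588125]
step 5: m = 1.560313, f(m) = 0.006367 > 0 → root in [1.532500, 1.560313]
Midpoint of [1.532500, 1.560313] = 1.546406

1.546406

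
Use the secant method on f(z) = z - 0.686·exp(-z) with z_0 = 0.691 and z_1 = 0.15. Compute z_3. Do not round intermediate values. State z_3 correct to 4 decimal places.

Secant update: z_(k+1) = z_k − f(z_k)·(z_k − z_(k-1))/(f(z_k) − f(z_(k-1))).
f(z_0) = 0.347263, f(z_1) = -0.440446
z_2 = 0.150000 - (-0.440446)·(0.150000 - 0.691000)/(-0.440446 - (0.347263)) = 0.452499; f(z_2) = 0.016178
z_3 = 0.452499 - (0.016178)·(0.452499 - 0.150000)/(0.016178 - (-0.440446)) = 0.441782; f(z_3) = 0.000759

0.4418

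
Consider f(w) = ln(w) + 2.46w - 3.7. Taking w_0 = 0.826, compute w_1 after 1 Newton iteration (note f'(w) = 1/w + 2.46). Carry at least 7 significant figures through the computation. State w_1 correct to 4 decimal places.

1.3325

w_0 = 0.826000: f = -1.859201, f' = 3.670654 → w_1 = 0.826000 - (-1.859201)/(3.670654) = 1.332504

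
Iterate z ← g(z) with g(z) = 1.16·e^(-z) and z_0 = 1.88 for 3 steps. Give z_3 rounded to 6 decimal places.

0.438937

z_1 = g(1.880000) = 0.177005
z_2 = g(0.177005) = 0.971820
z_3 = g(0.971820) = 0.438937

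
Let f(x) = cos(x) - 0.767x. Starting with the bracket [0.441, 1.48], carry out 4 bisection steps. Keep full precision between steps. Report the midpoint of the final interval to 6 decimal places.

f(0.441000) = 0.566078, f(1.480000) = -1.044488 (opposite signs)
step 1: m = 0.960500, f(m) = -0.163593 < 0 → root in [0.441000, 0.960500]
step 2: m = 0.700750, f(m) = 0.226884 > 0 → root in [0.700750, 0.960500]
step 3: m = 0.830625, f(m) = 0.037325 > 0 → root in [0.830625, 0.960500]
step 4: m = 0.895563, f(m) = -0.061817 < 0 → root in [0.830625, 0.895563]
Midpoint of [0.830625, 0.895563] = 0.863094

0.863094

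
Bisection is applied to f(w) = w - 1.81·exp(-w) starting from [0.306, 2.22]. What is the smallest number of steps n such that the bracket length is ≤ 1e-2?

8

Initial width b − a = 2.22 − 0.306 = 1.914000.
After n steps the width is (b−a)/2^n; need (b−a)/2^n ≤ 1e-2.
So n ≥ log₂(1.914000/1e-2) = log₂(191.4000) ≈ 7.5804.
Hence n = 8.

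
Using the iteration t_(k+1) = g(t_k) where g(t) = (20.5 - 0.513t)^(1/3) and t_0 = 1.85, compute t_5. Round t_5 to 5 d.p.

t_1 = g(1.850000) = 2.693948
t_2 = g(2.693948) = 2.673915
t_3 = g(2.673915) = 2.674394
t_4 = g(2.674394) = 2.674382
t_5 = g(2.674382) = 2.674382

2.67438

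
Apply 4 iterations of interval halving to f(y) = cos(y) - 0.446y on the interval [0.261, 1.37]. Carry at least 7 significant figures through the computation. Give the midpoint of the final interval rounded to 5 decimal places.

f(0.261000) = 0.849726, f(1.370000) = -0.411570 (opposite signs)
step 1: m = 0.815500, f(m) = 0.321791 > 0 → root in [0.815500, 1.370000]
step 2: m = 1.092750, f(m) = -0.027321 < 0 → root in [0.815500, 1.092750]
step 3: m = 0.954125, f(m) = 0.152783 > 0 → root in [0.954125, 1.092750]
step 4: m = 1.023438, f(m) = 0.063981 > 0 → root in [1.023438, 1.092750]
Midpoint of [1.023438, 1.092750] = 1.058094

1.05809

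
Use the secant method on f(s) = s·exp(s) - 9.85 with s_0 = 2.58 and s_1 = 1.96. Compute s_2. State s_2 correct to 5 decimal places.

f(s_0) = 24.198616, f(s_1) = 4.064681
s_2 = 1.960000 - (4.064681)·(1.960000 - 2.580000)/(4.064681 - (24.198616)) = 1.834833; f(s_2) = 1.643557

1.83483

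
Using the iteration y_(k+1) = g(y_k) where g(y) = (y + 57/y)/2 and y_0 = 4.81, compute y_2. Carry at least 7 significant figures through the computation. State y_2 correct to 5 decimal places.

7.58638

y_1 = g(4.810000) = 8.330156
y_2 = g(8.330156) = 7.586382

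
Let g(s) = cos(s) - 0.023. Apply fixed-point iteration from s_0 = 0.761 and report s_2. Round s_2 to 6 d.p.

0.741103

s_1 = g(0.761000) = 0.701147
s_2 = g(0.701147) = 0.741103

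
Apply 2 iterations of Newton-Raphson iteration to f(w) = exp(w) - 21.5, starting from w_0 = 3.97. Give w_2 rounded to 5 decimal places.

3.11090

f'(w) = exp(w)
w_0 = 3.970000: f = 31.484531, f' = 52.984531 → w_1 = 3.970000 - (31.484531)/(52.984531) = 3.375779
w_1 = 3.375779: f = 7.747053, f' = 29.247053 → w_2 = 3.375779 - (7.747053)/(29.247053) = 3.110896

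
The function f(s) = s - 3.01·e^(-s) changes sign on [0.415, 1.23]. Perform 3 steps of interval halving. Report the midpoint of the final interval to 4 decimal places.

f(0.415000) = -1.572624, f(1.230000) = 0.350199 (opposite signs)
step 1: m = 0.822500, f(m) = -0.499889 < 0 → root in [0.822500, 1.230000]
step 2: m = 1.026250, f(m) = -0.052378 < 0 → root in [1.026250, 1.230000]
step 3: m = 1.128125, f(m) = 0.153970 > 0 → root in [1.026250, 1.128125]
Midpoint of [1.026250, 1.128125] = 1.077187

1.0772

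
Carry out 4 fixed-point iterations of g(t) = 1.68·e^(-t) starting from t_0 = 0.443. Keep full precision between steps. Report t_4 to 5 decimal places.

0.65044

t_1 = g(0.443000) = 1.078740
t_2 = g(1.078740) = 0.571240
t_3 = g(0.571240) = 0.948906
t_4 = g(0.948906) = 0.650436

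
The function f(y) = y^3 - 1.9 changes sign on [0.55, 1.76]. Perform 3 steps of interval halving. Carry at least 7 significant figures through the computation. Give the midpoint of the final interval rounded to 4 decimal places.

f(0.550000) = -1.733625, f(1.760000) = 3.551776 (opposite signs)
step 1: m = 1.155000, f(m) = -0.359201 < 0 → root in [1.155000, 1.760000]
step 2: m = 1.457500, f(m) = 1.196176 > 0 → root in [1.155000, 1.457500]
step 3: m = 1.306250, f(m) = 0.328840 > 0 → root in [1.155000, 1.306250]
Midpoint of [1.155000, 1.306250] = 1.230625

1.2306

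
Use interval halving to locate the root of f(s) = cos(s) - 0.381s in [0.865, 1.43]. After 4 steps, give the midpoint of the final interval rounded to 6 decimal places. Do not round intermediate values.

1.129844

f(0.865000) = 0.319075, f(1.430000) = -0.404498 (opposite signs)
step 1: m = 1.147500, f(m) = -0.026429 < 0 → root in [0.865000, 1.147500]
step 2: m = 1.006250, f(m) = 0.151651 > 0 → root in [1.006250, 1.147500]
step 3: m = 1.076875, f(m) = 0.063793 > 0 → root in [1.076875, 1.147500]
step 4: m = 1.112188, f(m) = 0.018958 > 0 → root in [1.112188, 1.147500]
Midpoint of [1.112188, 1.147500] = 1.129844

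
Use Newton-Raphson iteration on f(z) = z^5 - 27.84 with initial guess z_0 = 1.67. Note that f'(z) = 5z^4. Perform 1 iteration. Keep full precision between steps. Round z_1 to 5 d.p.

Newton update: z ← z − f(z)/f'(z).
z_0 = 1.670000: f = -14.850801, f' = 38.889816 → z_1 = 1.670000 - (-14.850801)/(38.889816) = 2.051869

2.05187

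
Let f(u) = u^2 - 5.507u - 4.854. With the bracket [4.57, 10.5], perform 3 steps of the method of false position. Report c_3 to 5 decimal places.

False-position update: c = (a·f(b) − b·f(a))/(f(b) − f(a)); replace the endpoint whose sign matches f(c).
f(4.570000) = -9.136090, f(10.500000) = 47.572500
step 1: c = 5.525358, f(c) = -4.752565 < 0 → new bracket [5.525358, 10.500000]
step 2: c = 5.977193, f(c) = -2.043563 < 0 → new bracket [5.977193, 10.500000]
step 3: c = 6.163477, f(c) = -0.807822 < 0 → new bracket [6.163477, 10.500000]

6.16348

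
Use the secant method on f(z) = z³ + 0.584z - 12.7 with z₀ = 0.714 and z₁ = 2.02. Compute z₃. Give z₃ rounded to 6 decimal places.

f(z_0) = -11.919030, f(z_1) = -3.277912
z_2 = 2.020000 - (-3.277912)·(2.020000 - 0.714000)/(-3.277912 - (-11.919030)) = 2.515417; f(z_2) = 4.684851
z_3 = 2.515417 - (4.684851)·(2.515417 - 2.020000)/(4.684851 - (-3.277912)) = 2.223941; f(z_3) = -0.401802

2.223941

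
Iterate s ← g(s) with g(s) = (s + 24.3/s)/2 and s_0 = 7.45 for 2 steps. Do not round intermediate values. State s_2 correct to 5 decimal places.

4.94647

s_1 = g(7.450000) = 5.355872
s_2 = g(5.355872) = 4.946474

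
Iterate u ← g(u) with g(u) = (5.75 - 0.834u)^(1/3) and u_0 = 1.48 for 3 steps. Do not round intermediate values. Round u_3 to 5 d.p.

1.63694

u_1 = g(1.480000) = 1.652879
u_2 = g(1.652879) = 1.635097
u_3 = g(1.635097) = 1.636944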